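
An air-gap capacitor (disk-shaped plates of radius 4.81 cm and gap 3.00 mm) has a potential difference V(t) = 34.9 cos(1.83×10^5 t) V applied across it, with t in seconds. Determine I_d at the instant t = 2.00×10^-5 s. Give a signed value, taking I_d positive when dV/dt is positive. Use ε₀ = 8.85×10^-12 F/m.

6.79×10^-5 A

dV/dt = (34.9)(1.83×10^5)·−sin(3.66) = 3.165×10^6 V/s.
I_d = C dV/dt with C = ε₀A/d = (8.85×10^-12)(7.268×10^-3)/(3.00×10^-3) = 2.144×10^-11 F, so I_d = (2.144×10^-11)(3.165×10^6) = 6.79×10^-5 A.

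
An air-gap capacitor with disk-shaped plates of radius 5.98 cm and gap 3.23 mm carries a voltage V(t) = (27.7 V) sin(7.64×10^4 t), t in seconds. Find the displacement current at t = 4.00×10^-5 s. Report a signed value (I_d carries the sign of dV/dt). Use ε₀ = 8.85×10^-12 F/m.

dE/dt = (V₀ω/d)·cos(ωt) with ωt = 3.056 rad: (27.7)(7.64×10^4)(-0.9963)/(3.23×10^-3) = -6.528×10^8 V/(m·s).
I_d = ε₀ A dE/dt = (8.85×10^-12)(0.01123)(-6.528×10^8) = -6.49×10^-5 A.

-6.49×10^-5 A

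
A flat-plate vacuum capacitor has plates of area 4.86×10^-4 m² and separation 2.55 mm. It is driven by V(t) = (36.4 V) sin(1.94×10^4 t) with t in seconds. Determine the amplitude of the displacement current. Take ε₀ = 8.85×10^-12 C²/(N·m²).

The displacement current equals the conduction current C dV/dt, which peaks at C V₀ ω.
With C = ε₀A/d = (8.85×10^-12)(4.86×10^-4)/(2.55×10^-3) = 1.687×10^-12 F and ω = 1.94×10^4 rad/s, I_d,max = (1.687×10^-12)(36.4)(1.94×10^4) = 1.19×10^-6 A.

1.19×10^-6 A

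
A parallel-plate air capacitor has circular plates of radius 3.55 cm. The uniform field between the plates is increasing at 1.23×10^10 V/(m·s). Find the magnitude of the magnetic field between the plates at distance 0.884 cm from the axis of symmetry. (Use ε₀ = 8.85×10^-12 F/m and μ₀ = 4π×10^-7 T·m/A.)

Through the whole plate area (πR² = 3.959×10^-3 m²), I_d = ε₀ πR² dE/dt = 4.310×10^-4 A.
An Ampèrian loop of radius r encloses a fraction (r/R)² of I_d. Then B·2πr = μ₀ I_d (r/R)², giving B = μ₀ I_d r/(2πR²) = 6.05×10^-10 T.

6.05×10^-10 T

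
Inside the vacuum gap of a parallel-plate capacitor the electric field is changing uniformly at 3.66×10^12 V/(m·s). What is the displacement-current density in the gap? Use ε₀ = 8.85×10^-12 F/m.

J_d = ε₀ ∂E/∂t, so J_d = 32.4 A/m².

32.4 A/m²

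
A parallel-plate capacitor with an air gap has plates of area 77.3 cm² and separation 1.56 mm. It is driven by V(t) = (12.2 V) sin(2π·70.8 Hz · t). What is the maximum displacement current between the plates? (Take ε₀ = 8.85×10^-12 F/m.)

(dE/dt)_max = V₀ω/d = 3.479×10^6 V/(m·s); ω = 2πf = 444.8 rad/s.
I_d,max = ε₀ A (dE/dt)_max = (8.85×10^-12)(7.73×10^-3)(3.479×10^6) = 2.38×10^-7 A.

2.38×10^-7 A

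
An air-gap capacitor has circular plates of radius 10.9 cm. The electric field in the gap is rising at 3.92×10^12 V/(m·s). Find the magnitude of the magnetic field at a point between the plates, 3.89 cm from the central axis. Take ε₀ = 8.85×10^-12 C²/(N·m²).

8.48×10^-7 T

Total displacement current: I_d = ε₀(πR²)(dE/dt) = (8.85×10^-12)(0.03733)(3.92×10^12) = 1.295 A.
∮B·dl = μ₀ I_d,enc with I_d,enc = I_d r²/R² = 0.1649 A; so B = μ₀ I_d,enc/(2πr) = 8.48×10^-7 T.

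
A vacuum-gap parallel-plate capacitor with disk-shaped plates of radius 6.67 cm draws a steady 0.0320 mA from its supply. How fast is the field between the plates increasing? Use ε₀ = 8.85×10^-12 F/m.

Charge continuity gives I_d = I = 3.20×10^-5 A between the plates.
Inverting I_d = ε₀ A dE/dt gives dE/dt = 3.20×10^-5 / (8.85×10^-12 · 0.01398) = 2.59×10^8 V/(m·s).

2.59×10^8 V/(m·s)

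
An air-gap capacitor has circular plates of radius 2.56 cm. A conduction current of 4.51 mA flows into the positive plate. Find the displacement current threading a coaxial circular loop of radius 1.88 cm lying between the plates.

By continuity the displacement current in the gap matches the conduction current: I_d = 4.51×10^-3 A.
The field is uniform, so I_d,enc = I_d (r/R)² = (4.51×10^-3)(1.88/2.56)² = 2.43×10^-3 A.

2.43×10^-3 A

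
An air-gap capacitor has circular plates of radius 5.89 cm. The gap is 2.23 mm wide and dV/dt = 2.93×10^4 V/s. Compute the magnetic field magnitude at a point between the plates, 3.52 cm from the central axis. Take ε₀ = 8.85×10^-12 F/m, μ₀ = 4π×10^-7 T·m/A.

2.57×10^-12 T

I_d = C dV/dt with C = ε₀πR²/d = 4.326×10^-11 F, so I_d = (4.326×10^-11)(2.93×10^4) = 1.268×10^-6 A.
∮B·dl = μ₀ I_d,enc with I_d,enc = I_d r²/R² = 4.529×10^-7 A; so B = μ₀ I_d,enc/(2πr) = 2.57×10^-12 T.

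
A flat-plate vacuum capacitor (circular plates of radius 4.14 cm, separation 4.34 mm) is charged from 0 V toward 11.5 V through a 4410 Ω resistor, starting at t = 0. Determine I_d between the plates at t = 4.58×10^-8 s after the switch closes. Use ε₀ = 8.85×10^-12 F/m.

With C = ε₀A/d = (8.85×10^-12)(5.385×10^-3)/(4.34×10^-3) = 1.098×10^-11 F, the time constant is τ = RC = 4.842×10^-8 s, so t/τ = 0.9459 and e^(−t/τ) = 0.3883.
I_d = I_cond = (V₀/R) e^(−t/τ) = (2.608×10^-3)(0.3883) = 1.01×10^-3 A.

1.01×10^-3 A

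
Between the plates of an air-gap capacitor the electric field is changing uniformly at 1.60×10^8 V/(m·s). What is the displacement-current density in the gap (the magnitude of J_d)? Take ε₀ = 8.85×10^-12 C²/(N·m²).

1.42×10^-3 A/m²

J_d = ε₀ dE/dt = (8.85×10^-12)(1.60×10^8) = 1.42×10^-3 A/m².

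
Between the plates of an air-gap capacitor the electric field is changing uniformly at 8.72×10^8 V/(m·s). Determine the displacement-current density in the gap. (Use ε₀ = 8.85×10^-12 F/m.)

J_d = ε₀ dE/dt = (8.85×10^-12)(8.72×10^8) = 7.72×10^-3 A/m².

7.72×10^-3 A/m²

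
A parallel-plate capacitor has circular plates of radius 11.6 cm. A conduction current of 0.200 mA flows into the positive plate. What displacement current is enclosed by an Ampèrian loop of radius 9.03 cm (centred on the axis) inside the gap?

1.21×10^-4 A

No conduction current crosses the gap, so I_d there equals the 2.00×10^-4 A in the leads.
Through an area πr² the displacement current is I_d·(πr²/πR²) = I_d (r/R)² = 1.21×10^-4 A.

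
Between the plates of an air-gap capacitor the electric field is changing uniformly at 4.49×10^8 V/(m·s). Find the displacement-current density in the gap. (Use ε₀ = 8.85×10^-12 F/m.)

J_d = ε₀ dE/dt = (8.85×10^-12)(4.49×10^8) = 3.97×10^-3 A/m².

3.97×10^-3 A/m²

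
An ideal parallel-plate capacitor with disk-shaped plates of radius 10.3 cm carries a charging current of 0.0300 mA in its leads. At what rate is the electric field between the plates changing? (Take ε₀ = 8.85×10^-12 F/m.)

1.02×10^8 V/(m·s)

Charge continuity gives I_d = I = 3.00×10^-5 A between the plates.
Inverting I_d = ε₀ A dE/dt gives dE/dt = 3.00×10^-5 / (8.85×10^-12 · 0.03333) = 1.02×10^8 V/(m·s).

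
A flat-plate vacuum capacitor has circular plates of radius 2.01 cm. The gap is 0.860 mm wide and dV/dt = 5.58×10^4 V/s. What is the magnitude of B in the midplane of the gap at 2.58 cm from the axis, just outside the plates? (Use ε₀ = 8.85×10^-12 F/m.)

I_d = C dV/dt with C = ε₀πR²/d = 1.306×10^-11 F, so I_d = (1.306×10^-11)(5.58×10^4) = 7.287×10^-7 A.
For r ≥ R the full I_d is enclosed: B = μ₀ I_d/(2πr) = (4π×10^-7)(7.287×10^-7)/(2π·0.0258) = 5.65×10^-12 T.

5.65×10^-12 T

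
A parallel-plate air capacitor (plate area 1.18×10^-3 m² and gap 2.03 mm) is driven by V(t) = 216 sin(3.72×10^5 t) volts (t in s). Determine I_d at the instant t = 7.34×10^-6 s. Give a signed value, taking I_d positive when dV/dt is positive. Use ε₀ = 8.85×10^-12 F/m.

-3.79×10^-4 A

C = ε₀A/d = (8.85×10^-12)(1.18×10^-3)/(2.03×10^-3) = 5.144×10^-12 F. dV/dt = V₀ω·cos(ωt); at ωt = 2.73048 rad this factor is -0.9167.
I_d = C dV/dt = (5.144×10^-12)(216)(3.72×10^5)(-0.9167) = -3.79×10^-4 A.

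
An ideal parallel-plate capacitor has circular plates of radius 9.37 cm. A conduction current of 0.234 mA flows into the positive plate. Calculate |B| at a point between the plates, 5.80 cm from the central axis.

Between the plates the displacement current equals the wire current: I_d = 0.234 mA = 2.34×10^-4 A.
∮B·dl = μ₀ I_d,enc with I_d,enc = I_d r²/R² = 8.966×10^-5 A; so B = μ₀ I_d,enc/(2πr) = 3.09×10^-10 T.

3.09×10^-10 T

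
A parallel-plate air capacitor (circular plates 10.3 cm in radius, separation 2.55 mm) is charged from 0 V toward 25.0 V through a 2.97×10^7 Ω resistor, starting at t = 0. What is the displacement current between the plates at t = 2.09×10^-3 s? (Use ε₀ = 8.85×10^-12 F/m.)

4.58×10^-7 A

C = ε₀A/d = (8.85×10^-12)(0.03333)/(2.55×10^-3) = 1.157×10^-10 F, so τ = RC = 3.436×10^-3 s.
The conduction current is I(t) = (V₀/R) e^(−t/τ), and the displacement current between the plates equals it.
t/τ = 0.6083; I_d = (25.0/2.97×10^7) · e^(−0.6083) = (8.418×10^-7)(0.5443) = 4.58×10^-7 A.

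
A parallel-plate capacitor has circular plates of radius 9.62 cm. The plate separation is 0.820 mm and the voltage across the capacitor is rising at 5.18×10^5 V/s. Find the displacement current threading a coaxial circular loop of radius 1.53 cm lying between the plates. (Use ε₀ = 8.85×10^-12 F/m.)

With E = V/d, dE/dt = 6.317×10^8 V/(m·s) and πR² = 0.02907 m², giving I_d = ε₀ πR² dE/dt = 1.625×10^-4 A.
The field is uniform, so I_d,enc = I_d (r/R)² = (1.625×10^-4)(1.53/9.62)² = 4.11×10^-6 A.

4.11×10^-6 A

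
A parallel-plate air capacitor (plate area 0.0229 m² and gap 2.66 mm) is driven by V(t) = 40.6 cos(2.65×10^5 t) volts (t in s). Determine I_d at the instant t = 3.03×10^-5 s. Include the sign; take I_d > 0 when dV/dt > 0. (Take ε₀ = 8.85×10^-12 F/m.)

-8.07×10^-4 A

dV/dt = (40.6)(2.65×10^5)·−sin(8.0295) = -1.059×10^7 V/s.
I_d = C dV/dt with C = ε₀A/d = (8.85×10^-12)(0.0229)/(2.66×10^-3) = 7.619×10^-11 F, so I_d = (7.619×10^-11)(-1.059×10^7) = -8.07×10^-4 A.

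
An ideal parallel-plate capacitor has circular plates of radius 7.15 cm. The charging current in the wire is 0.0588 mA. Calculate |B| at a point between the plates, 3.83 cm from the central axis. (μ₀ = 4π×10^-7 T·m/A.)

Between the plates the displacement current equals the wire current: I_d = 0.0588 mA = 5.88×10^-5 A.
∮B·dl = μ₀ I_d,enc with I_d,enc = I_d r²/R² = 1.687×10^-5 A; so B = μ₀ I_d,enc/(2πr) = 8.81×10^-11 T.

8.81×10^-11 T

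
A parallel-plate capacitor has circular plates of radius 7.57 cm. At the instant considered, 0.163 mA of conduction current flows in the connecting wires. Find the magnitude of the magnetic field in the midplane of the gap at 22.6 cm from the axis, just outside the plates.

By continuity the displacement current in the gap matches the conduction current: I_d = 1.63×10^-4 A.
For r ≥ R the full I_d is enclosed: B = μ₀ I_d/(2πr) = (4π×10^-7)(1.63×10^-4)/(2π·0.226) = 1.44×10^-10 T.

1.44×10^-10 T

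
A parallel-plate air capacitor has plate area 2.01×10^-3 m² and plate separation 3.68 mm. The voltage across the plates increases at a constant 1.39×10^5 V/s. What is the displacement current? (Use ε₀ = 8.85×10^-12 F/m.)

E = V/d so dE/dt = (dV/dt)/d = 3.777×10^7 V/(m·s), and I_d = ε₀ A dE/dt = (8.85×10^-12)(2.01×10^-3)(3.777×10^7) = 6.72×10^-7 A.

6.72×10^-7 A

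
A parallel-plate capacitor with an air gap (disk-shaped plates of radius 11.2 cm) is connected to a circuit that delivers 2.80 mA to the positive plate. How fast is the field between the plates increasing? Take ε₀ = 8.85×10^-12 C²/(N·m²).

8.03×10^9 V/(m·s)

By continuity, I_d in the gap equals the 2.80 mA flowing in the wire.
Since I_d = ε₀ A dE/dt, dE/dt = I_d/(ε₀A) = (2.80×10^-3)/((8.85×10^-12)(0.03941)) = 8.03×10^9 V/(m·s).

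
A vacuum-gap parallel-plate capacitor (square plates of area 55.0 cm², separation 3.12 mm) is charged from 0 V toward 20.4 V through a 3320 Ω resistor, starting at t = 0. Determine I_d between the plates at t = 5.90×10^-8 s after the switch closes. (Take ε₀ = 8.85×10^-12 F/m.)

1.97×10^-3 A

C = ε₀A/d = (8.85×10^-12)(5.50×10^-3)/(3.12×10^-3) = 1.560×10^-11 F, so τ = RC = 5.179×10^-8 s.
The conduction current is I(t) = (V₀/R) e^(−t/τ), and the displacement current between the plates equals it.
t/τ = 1.139; I_d = (20.4/3320) · e^(−1.139) = (6.145×10^-3)(0.3201) = 1.97×10^-3 A.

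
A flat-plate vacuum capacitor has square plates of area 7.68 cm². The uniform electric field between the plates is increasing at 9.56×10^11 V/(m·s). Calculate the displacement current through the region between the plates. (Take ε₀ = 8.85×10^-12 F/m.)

With a uniform field, Φ_E = EA, so I_d = ε₀ A dE/dt = 6.50×10^-3 A.

6.50×10^-3 A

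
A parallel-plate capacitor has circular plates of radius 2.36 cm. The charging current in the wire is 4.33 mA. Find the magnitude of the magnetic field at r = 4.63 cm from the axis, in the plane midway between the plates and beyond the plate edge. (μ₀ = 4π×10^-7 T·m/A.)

No conduction current crosses the gap, so I_d there equals the 4.33×10^-3 A in the leads.
With r > R the enclosed displacement current is the full I_d; B = μ₀ I_d / (2πr) = 1.87×10^-8 T.

1.87×10^-8 T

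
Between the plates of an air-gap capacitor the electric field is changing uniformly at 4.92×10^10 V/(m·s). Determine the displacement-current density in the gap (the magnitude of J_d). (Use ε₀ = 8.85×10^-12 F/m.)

0.435 A/m²

J_d = ε₀ dE/dt = (8.85×10^-12)(4.92×10^10) = 0.435 A/m².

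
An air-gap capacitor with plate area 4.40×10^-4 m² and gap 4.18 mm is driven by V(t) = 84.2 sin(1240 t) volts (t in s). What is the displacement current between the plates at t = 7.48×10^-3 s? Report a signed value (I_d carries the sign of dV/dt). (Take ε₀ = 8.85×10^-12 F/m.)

-9.62×10^-8 A

dE/dt = (V₀ω/d)·cos(ωt) with ωt = 9.2752 rad: (84.2)(1240)(-0.9888)/(4.18×10^-3) = -2.470×10^7 V/(m·s).
I_d = ε₀ A dE/dt = (8.85×10^-12)(4.40×10^-4)(-2.470×10^7) = -9.62×10^-8 A.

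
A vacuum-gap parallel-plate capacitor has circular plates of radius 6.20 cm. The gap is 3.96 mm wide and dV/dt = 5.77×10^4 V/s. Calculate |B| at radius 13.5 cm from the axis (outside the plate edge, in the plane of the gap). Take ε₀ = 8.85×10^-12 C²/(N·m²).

I_d = C dV/dt with C = ε₀πR²/d = 2.700×10^-11 F, so I_d = (2.700×10^-11)(5.77×10^4) = 1.558×10^-6 A.
With r > R the enclosed displacement current is the full I_d; B = μ₀ I_d / (2πr) = 2.31×10^-12 T.

2.31×10^-12 T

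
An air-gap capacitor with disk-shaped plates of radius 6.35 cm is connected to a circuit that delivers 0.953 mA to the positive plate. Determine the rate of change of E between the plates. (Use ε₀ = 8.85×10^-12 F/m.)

8.50×10^9 V/(m·s)

By continuity, I_d in the gap equals the 0.953 mA flowing in the wire.
Then dE/dt = I_d/(ε₀A) = 8.50×10^9 V/(m·s).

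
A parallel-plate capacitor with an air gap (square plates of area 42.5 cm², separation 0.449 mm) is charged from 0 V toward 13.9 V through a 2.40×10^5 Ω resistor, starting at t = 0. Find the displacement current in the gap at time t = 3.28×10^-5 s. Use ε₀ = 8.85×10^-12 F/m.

1.13×10^-5 A

C = ε₀A/d = (8.85×10^-12)(4.25×10^-3)/(4.49×10^-4) = 8.377×10^-11 F, so τ = RC = 2.010×10^-5 s.
The conduction current is I(t) = (V₀/R) e^(−t/τ), and the displacement current between the plates equals it.
t/τ = 1.632; I_d = (13.9/2.40×10^5) · e^(−1.632) = (5.792×10^-5)(0.1955) = 1.13×10^-5 A.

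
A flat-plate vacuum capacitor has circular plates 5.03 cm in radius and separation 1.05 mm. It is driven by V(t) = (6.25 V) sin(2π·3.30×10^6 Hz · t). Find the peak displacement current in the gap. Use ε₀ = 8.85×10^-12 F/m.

The displacement current equals the conduction current C dV/dt, which peaks at C V₀ ω.
With C = ε₀A/d = (8.85×10^-12)(7.949×10^-3)/(1.05×10^-3) = 6.700×10^-11 F and ω = 2πf = 2.073×10^7 rad/s, I_d,max = (6.700×10^-11)(6.25)(2.073×10^7) = 8.68×10^-3 A.

8.68×10^-3 A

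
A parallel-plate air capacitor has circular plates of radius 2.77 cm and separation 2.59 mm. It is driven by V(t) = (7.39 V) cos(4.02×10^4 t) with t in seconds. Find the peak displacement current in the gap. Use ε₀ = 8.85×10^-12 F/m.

2.45×10^-6 A

C = ε₀A/d = (8.85×10^-12)(2.411×10^-3)/(2.59×10^-3) = 8.238×10^-12 F; ω = 4.02×10^4 rad/s.
I_d = C dV/dt, so |I_d|_max = C V₀ ω = (8.238×10^-12)(7.39)(4.02×10^4) = 2.45×10^-6 A.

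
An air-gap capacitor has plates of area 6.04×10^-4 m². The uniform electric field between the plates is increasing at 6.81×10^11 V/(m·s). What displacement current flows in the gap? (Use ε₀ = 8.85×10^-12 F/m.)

With a uniform field, Φ_E = EA, so I_d = ε₀ A dE/dt = 3.64×10^-3 A.

3.64×10^-3 A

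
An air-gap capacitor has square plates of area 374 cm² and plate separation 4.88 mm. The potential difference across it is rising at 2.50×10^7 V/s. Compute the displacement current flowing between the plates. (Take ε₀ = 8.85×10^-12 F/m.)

1.70×10^-3 A

The field between the plates is E = V/d, so dE/dt = (2.50×10^7)/(4.88×10^-3 m) = 5.123×10^9 V/(m·s).
I_d = ε₀ A (dE/dt) = (8.85×10^-12)(0.0374)(5.123×10^9) = 1.70×10^-3 A.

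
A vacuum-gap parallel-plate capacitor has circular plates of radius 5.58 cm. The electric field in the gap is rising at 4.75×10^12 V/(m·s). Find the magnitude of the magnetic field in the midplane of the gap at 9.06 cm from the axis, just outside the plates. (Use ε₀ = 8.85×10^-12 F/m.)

9.08×10^-7 T

Total displacement current: I_d = ε₀(πR²)(dE/dt) = (8.85×10^-12)(9.782×10^-3)(4.75×10^12) = 0.4112 A.
With r > R the enclosed displacement current is the full I_d; B = μ₀ I_d / (2πr) = 9.08×10^-7 T.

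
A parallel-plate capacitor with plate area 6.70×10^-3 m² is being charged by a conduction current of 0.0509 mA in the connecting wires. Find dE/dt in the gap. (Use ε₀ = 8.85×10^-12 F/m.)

8.58×10^8 V/(m·s)

Charge continuity gives I_d = I = 5.09×10^-5 A between the plates.
Inverting I_d = ε₀ A dE/dt gives dE/dt = 5.09×10^-5 / (8.85×10^-12 · 6.70×10^-3) = 8.58×10^8 V/(m·s).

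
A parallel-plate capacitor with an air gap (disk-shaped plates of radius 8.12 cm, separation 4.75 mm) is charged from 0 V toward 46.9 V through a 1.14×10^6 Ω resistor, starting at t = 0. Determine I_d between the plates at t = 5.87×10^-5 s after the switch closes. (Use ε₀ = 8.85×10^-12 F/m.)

1.08×10^-5 A

C = ε₀A/d = (8.85×10^-12)(0.02071)/(4.75×10^-3) = 3.859×10^-11 F, so τ = RC = 4.399×10^-5 s.
The conduction current is I(t) = (V₀/R) e^(−t/τ), and the displacement current between the plates equals it.
t/τ = 1.334; I_d = (46.9/1.14×10^6) · e^(−1.334) = (4.114×10^-5)(0.2634) = 1.08×10^-5 A.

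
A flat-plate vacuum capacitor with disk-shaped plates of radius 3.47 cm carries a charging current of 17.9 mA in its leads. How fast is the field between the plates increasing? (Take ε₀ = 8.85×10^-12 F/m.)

The displacement current between the plates equals the conduction current, I_d = 17.9 mA.
Then dE/dt = I_d/(ε₀A) = 5.35×10^11 V/(m·s).

5.35×10^11 V/(m·s)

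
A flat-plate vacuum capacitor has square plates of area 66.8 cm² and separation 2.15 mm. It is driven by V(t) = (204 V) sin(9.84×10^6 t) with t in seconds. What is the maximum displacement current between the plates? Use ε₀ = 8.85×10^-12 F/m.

0.0552 A

C = ε₀A/d = (8.85×10^-12)(6.68×10^-3)/(2.15×10^-3) = 2.750×10^-11 F; ω = 9.84×10^6 rad/s.
I_d = C dV/dt, so |I_d|_max = C V₀ ω = (2.750×10^-11)(204)(9.84×10^6) = 0.0552 A.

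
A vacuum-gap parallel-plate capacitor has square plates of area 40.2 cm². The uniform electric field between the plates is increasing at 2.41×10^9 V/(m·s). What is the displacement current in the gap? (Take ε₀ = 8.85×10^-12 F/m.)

I_d = ε₀ A (dE/dt) = (8.85×10^-12)(4.02×10^-3 m²)(2.41×10^9) = 8.57×10^-5 A.

8.57×10^-5 A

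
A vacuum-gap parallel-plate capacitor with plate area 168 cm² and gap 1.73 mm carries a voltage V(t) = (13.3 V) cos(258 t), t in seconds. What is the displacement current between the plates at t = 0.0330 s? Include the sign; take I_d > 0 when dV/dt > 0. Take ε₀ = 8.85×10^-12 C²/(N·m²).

C = ε₀A/d = (8.85×10^-12)(0.0168)/(1.73×10^-3) = 8.594×10^-11 F. dV/dt = V₀ω·−sin(ωt); at ωt = 8.514 rad this factor is -0.7900.
I_d = C dV/dt = (8.594×10^-11)(13.3)(258)(-0.7900) = -2.33×10^-7 A.

-2.33×10^-7 A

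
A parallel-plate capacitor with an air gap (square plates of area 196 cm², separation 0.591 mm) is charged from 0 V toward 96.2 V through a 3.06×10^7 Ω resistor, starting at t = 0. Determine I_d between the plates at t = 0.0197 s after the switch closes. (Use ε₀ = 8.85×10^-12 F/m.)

With C = ε₀A/d = (8.85×10^-12)(0.0196)/(5.91×10^-4) = 2.935×10^-10 F, the time constant is τ = RC = 8.981×10^-3 s, so t/τ = 2.194 and e^(−t/τ) = 0.1115.
I_d = I_cond = (V₀/R) e^(−t/τ) = (3.144×10^-6)(0.1115) = 3.51×10^-7 A.

3.51×10^-7 A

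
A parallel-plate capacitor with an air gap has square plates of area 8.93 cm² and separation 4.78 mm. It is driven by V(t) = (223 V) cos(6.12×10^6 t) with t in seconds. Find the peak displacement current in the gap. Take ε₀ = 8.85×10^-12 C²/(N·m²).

2.26×10^-3 A

The displacement current equals the conduction current C dV/dt, which peaks at C V₀ ω.
With C = ε₀A/d = (8.85×10^-12)(8.93×10^-4)/(4.78×10^-3) = 1.653×10^-12 F and ω = 6.12×10^6 rad/s, I_d,max = (1.653×10^-12)(223)(6.12×10^6) = 2.26×10^-3 A.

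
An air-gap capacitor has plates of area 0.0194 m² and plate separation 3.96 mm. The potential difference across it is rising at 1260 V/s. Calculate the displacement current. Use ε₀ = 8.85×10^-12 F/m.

5.46×10^-8 A

The displacement current equals the charging current C dV/dt. With C = ε₀A/d = (8.85×10^-12)(0.0194)/(3.96×10^-3) = 4.336×10^-11 F, I_d = (4.336×10^-11)(1260) = 5.46×10^-8 A.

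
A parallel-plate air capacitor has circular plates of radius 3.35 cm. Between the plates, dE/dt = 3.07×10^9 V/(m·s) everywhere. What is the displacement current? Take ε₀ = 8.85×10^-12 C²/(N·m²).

I_d = ε₀ A (dE/dt) = (8.85×10^-12)(3.526×10^-3 m²)(3.07×10^9) = 9.58×10^-5 A.

9.58×10^-5 A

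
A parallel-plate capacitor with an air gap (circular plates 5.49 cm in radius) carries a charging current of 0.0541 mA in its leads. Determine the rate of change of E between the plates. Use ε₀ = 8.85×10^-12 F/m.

Charge continuity gives I_d = I = 5.41×10^-5 A between the plates.
Since I_d = ε₀ A dE/dt, dE/dt = I_d/(ε₀A) = (5.41×10^-5)/((8.85×10^-12)(9.469×10^-3)) = 6.46×10^8 V/(m·s).

6.46×10^8 V/(m·s)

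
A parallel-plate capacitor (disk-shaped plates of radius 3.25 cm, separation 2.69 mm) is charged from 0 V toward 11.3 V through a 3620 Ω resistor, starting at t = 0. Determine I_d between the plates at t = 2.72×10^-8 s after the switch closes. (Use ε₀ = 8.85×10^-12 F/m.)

C = ε₀A/d = (8.85×10^-12)(3.318×10^-3)/(2.69×10^-3) = 1.092×10^-11 F and τ = RC = 3.953×10^-8 s. I_d in the gap equals the RC charging current.
I_d(t) = (V₀/R) e^(−t/τ) = 3.122×10^-3 · e^(−0.6881) = 1.57×10^-3 A.

1.57×10^-3 A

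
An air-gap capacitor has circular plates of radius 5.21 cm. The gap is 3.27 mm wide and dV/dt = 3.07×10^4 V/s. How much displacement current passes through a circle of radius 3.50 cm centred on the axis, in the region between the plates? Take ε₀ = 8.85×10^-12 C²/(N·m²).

dE/dt = (dV/dt)/d = 9.388×10^6 V/(m·s); I_d = ε₀(πR²)(dE/dt) = (8.85×10^-12)(8.528×10^-3)(9.388×10^6) = 7.085×10^-7 A.
The field is uniform, so I_d,enc = I_d (r/R)² = (7.085×10^-7)(3.50/5.21)² = 3.20×10^-7 A.

3.20×10^-7 A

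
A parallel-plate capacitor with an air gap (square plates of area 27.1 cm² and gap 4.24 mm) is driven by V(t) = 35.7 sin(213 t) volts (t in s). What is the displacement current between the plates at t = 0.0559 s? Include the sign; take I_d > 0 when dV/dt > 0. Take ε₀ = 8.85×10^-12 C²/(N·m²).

dE/dt = (V₀ω/d)·cos(ωt) with ωt = 11.9067 rad: (35.7)(213)(0.7902)/(4.24×10^-3) = 1.417×10^6 V/(m·s).
I_d = ε₀ A dE/dt = (8.85×10^-12)(2.71×10^-3)(1.417×10^6) = 3.40×10^-8 A.

3.40×10^-8 A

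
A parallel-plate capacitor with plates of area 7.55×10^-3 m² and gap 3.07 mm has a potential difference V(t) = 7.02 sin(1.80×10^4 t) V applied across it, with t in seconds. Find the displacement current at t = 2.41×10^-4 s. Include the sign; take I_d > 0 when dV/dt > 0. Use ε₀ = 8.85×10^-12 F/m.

-1.01×10^-6 A

dE/dt = (V₀ω/d)·cos(ωt) with ωt = 4.338 rad: (7.02)(1.80×10^4)(-0.3657)/(3.07×10^-3) = -1.505×10^7 V/(m·s).
I_d = ε₀ A dE/dt = (8.85×10^-12)(7.55×10^-3)(-1.505×10^7) = -1.01×10^-6 A.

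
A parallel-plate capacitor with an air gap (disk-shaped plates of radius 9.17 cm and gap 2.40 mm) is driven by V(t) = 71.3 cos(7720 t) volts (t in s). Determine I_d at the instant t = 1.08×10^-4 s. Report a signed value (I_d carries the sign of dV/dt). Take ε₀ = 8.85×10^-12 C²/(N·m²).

-3.97×10^-5 A

C = ε₀A/d = (8.85×10^-12)(0.02642)/(2.40×10^-3) = 9.742×10^-11 F. dV/dt = V₀ω·−sin(ωt); at ωt = 0.83376 rad this factor is -0.7405.
I_d = C dV/dt = (9.742×10^-11)(71.3)(7720)(-0.7405) = -3.97×10^-5 A.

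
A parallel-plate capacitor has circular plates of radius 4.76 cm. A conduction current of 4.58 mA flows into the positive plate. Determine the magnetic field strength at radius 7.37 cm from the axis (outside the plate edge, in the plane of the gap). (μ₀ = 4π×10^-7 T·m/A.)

Between the plates the displacement current equals the wire current: I_d = 4.58 mA = 4.58×10^-3 A.
For r ≥ R the full I_d is enclosed: B = μ₀ I_d/(2πr) = (4π×10^-7)(4.58×10^-3)/(2π·0.0737) = 1.24×10^-8 T.

1.24×10^-8 T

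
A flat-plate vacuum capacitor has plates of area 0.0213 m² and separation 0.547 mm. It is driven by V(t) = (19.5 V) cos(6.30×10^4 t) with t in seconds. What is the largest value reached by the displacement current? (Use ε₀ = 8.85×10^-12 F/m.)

(dE/dt)_max = V₀ω/d = 2.246×10^9 V/(m·s); ω = 6.30×10^4 rad/s.
I_d,max = ε₀ A (dE/dt)_max = (8.85×10^-12)(0.0213)(2.246×10^9) = 4.23×10^-4 A.

4.23×10^-4 A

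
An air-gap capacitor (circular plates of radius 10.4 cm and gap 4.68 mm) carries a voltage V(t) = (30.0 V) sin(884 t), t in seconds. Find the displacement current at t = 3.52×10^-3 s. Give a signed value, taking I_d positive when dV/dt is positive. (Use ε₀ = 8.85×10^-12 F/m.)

dV/dt = (30.0)(884)·cos(3.11168) = -2.651×10^4 V/s.
I_d = C dV/dt with C = ε₀A/d = (8.85×10^-12)(0.03398)/(4.68×10^-3) = 6.426×10^-11 F, so I_d = (6.426×10^-11)(-2.651×10^4) = -1.70×10^-6 A.

-1.70×10^-6 A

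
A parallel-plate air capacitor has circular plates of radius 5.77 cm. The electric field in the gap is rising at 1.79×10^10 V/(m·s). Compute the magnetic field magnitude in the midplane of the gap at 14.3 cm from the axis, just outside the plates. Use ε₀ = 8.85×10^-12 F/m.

2.32×10^-9 T

Total displacement current: I_d = ε₀(πR²)(dE/dt) = (8.85×10^-12)(0.01046)(1.79×10^10) = 1.657×10^-3 A.
With r > R the enclosed displacement current is the full I_d; B = μ₀ I_d / (2πr) = 2.32×10^-9 T.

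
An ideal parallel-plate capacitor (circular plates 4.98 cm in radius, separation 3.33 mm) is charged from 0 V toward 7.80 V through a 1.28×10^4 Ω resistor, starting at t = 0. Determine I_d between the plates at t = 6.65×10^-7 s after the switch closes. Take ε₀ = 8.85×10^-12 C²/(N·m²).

4.96×10^-5 A

C = ε₀A/d = (8.85×10^-12)(7.791×10^-3)/(3.33×10^-3) = 2.071×10^-11 F, so τ = RC = 2.651×10^-7 s.
The conduction current is I(t) = (V₀/R) e^(−t/τ), and the displacement current between the plates equals it.
t/τ = 2.508; I_d = (7.80/1.28×10^4) · e^(−2.508) = (6.094×10^-4)(0.08143) = 4.96×10^-5 A.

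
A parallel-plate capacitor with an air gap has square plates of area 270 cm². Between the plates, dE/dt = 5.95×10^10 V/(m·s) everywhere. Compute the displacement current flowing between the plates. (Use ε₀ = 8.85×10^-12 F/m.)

The displacement current is ε₀ times dΦ_E/dt = ε₀ A dE/dt = (8.85×10^-12)(0.0270)(5.95×10^10) = 0.0142 A.

0.0142 A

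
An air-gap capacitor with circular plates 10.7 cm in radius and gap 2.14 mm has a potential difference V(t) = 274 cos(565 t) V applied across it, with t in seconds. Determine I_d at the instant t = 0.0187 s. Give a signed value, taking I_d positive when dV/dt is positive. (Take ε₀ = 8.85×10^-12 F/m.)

C = ε₀A/d = (8.85×10^-12)(0.03597)/(2.14×10^-3) = 1.488×10^-10 F. dV/dt = V₀ω·−sin(ωt); at ωt = 10.5655 rad this factor is 0.9089.
I_d = C dV/dt = (1.488×10^-10)(274)(565)(0.9089) = 2.09×10^-5 A.

2.09×10^-5 A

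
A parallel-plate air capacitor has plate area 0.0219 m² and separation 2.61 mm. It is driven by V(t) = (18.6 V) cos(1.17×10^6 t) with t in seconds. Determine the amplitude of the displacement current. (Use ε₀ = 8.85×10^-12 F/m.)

The displacement current equals the conduction current C dV/dt, which peaks at C V₀ ω.
With C = ε₀A/d = (8.85×10^-12)(0.0219)/(2.61×10^-3) = 7.426×10^-11 F and ω = 1.17×10^6 rad/s, I_d,max = (7.426×10^-11)(18.6)(1.17×10^6) = 1.62×10^-3 A.

1.62×10^-3 A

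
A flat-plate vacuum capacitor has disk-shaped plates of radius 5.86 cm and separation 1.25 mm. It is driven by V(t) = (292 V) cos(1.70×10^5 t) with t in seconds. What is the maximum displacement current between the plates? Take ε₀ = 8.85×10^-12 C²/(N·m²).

3.79×10^-3 A

(dE/dt)_max = V₀ω/d = 3.971×10^10 V/(m·s); ω = 1.70×10^5 rad/s.
I_d,max = ε₀ A (dE/dt)_max = (8.85×10^-12)(0.01079)(3.971×10^10) = 3.79×10^-3 A.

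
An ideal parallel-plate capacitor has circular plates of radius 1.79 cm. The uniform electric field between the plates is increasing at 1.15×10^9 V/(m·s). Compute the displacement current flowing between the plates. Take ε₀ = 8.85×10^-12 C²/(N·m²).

1.02×10^-5 A

With a uniform field, Φ_E = EA, so I_d = ε₀ A dE/dt = 1.02×10^-5 A.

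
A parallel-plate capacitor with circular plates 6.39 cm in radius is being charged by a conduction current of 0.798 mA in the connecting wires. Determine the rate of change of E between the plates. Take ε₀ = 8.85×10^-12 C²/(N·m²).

7.03×10^9 V/(m·s)

The displacement current between the plates equals the conduction current, I_d = 0.798 mA.
Inverting I_d = ε₀ A dE/dt gives dE/dt = 7.98×10^-4 / (8.85×10^-12 · 0.01283) = 7.03×10^9 V/(m·s).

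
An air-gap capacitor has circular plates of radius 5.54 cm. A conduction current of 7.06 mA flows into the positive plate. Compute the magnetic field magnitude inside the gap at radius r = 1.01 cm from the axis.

No conduction current crosses the gap, so I_d there equals the 7.06×10^-3 A in the leads.
An Ampèrian loop of radius r encloses a fraction (r/R)² of I_d. Then B·2πr = μ₀ I_d (r/R)², giving B = μ₀ I_d r/(2πR²) = 4.65×10^-9 T.

4.65×10^-9 T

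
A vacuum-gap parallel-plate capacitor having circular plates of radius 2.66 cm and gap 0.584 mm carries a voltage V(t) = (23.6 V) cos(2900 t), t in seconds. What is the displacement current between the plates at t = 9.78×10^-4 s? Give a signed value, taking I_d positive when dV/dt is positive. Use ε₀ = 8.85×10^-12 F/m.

dE/dt = (V₀ω/d)·−sin(ωt) with ωt = 2.8362 rad: (23.6)(2900)(-0.3007)/(5.84×10^-4) = -3.524×10^7 V/(m·s).
I_d = ε₀ A dE/dt = (8.85×10^-12)(2.223×10^-3)(-3.524×10^7) = -6.93×10^-7 A.

-6.93×10^-7 A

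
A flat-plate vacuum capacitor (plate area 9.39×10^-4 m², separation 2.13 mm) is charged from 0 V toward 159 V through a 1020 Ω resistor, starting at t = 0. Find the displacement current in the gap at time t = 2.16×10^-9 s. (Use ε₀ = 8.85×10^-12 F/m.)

With C = ε₀A/d = (8.85×10^-12)(9.39×10^-4)/(2.13×10^-3) = 3.901×10^-12 F, the time constant is τ = RC = 3.979×10^-9 s, so t/τ = 0.5428 and e^(−t/τ) = 0.5811.
I_d = I_cond = (V₀/R) e^(−t/τ) = (0.1559)(0.5811) = 0.0906 A.

0.0906 A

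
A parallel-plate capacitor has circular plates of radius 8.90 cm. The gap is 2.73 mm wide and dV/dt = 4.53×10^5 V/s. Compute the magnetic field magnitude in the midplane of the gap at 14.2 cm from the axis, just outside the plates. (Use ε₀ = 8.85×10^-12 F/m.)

dE/dt = (dV/dt)/d = 1.659×10^8 V/(m·s); I_d = ε₀(πR²)(dE/dt) = (8.85×10^-12)(0.02488)(1.659×10^8) = 3.653×10^-5 A.
With r > R the enclosed displacement current is the full I_d; B = μ₀ I_d / (2πr) = 5.15×10^-11 T.

5.15×10^-11 T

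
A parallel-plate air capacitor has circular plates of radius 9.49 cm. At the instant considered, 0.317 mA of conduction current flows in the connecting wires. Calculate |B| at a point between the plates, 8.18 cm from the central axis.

5.76×10^-10 T

No conduction current crosses the gap, so I_d there equals the 3.17×10^-4 A in the leads.
For r < R the Ampère–Maxwell law gives B(2πr) = μ₀ I_d (r²/R²), so B = μ₀ I_d r/(2πR²) = (4π×10^-7)(3.17×10^-4)(0.0818)/(2π·0.0949²) = 5.76×10^-10 T.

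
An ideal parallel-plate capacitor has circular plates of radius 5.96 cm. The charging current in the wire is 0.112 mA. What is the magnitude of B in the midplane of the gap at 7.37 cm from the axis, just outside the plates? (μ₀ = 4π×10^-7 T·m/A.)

By continuity the displacement current in the gap matches the conduction current: I_d = 1.12×10^-4 A.
Outside the plates the loop encloses all of I_d, so B·2πr = μ₀ I_d and B = 3.04×10^-10 T.

3.04×10^-10 T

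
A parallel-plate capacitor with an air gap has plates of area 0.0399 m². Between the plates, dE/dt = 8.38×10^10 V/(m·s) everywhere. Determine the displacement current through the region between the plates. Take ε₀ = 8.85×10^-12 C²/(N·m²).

The displacement current is ε₀ times dΦ_E/dt = ε₀ A dE/dt = (8.85×10^-12)(0.0399)(8.38×10^10) = 0.0296 A.

0.0296 A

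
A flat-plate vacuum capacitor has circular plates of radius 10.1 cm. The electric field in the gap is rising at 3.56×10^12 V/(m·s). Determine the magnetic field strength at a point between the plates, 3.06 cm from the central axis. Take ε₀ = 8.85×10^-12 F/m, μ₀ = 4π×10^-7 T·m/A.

I_d = ε₀ dΦ_E/dt = ε₀ πR² (dE/dt) = (8.85×10^-12)(0.03205)(3.56×10^12) = 1.010 A through the full plate area.
For r < R the Ampère–Maxwell law gives B(2πr) = μ₀ I_d (r²/R²), so B = μ₀ I_d r/(2πR²) = (4π×10^-7)(1.010)(0.0306)/(2π·0.101²) = 6.06×10^-7 T.

6.06×10^-7 T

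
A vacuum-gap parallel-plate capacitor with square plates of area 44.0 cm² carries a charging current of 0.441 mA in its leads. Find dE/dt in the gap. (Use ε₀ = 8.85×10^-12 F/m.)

By continuity, I_d in the gap equals the 0.441 mA flowing in the wire.
Then dE/dt = I_d/(ε₀A) = 1.13×10^10 V/(m·s).

1.13×10^10 V/(m·s)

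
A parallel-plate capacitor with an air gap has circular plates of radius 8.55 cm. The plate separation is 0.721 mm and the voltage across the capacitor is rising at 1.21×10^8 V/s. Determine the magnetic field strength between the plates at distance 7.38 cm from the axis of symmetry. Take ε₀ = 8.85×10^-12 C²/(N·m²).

I_d = C dV/dt with C = ε₀πR²/d = 2.819×10^-10 F, so I_d = (2.819×10^-10)(1.21×10^8) = 0.03411 A.
∮B·dl = μ₀ I_d,enc with I_d,enc = I_d r²/R² = 0.02541 A; so B = μ₀ I_d,enc/(2πr) = 6.89×10^-8 T.

6.89×10^-8 T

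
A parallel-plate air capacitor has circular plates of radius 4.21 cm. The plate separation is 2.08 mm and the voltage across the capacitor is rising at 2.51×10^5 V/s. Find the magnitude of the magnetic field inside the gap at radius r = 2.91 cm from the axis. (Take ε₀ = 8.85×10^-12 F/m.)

1.95×10^-11 T

dE/dt = (dV/dt)/d = 1.207×10^8 V/(m·s); I_d = ε₀(πR²)(dE/dt) = (8.85×10^-12)(5.568×10^-3)(1.207×10^8) = 5.948×10^-6 A.
For r < R the Ampère–Maxwell law gives B(2πr) = μ₀ I_d (r²/R²), so B = μ₀ I_d r/(2πR²) = (4π×10^-7)(5.948×10^-6)(0.0291)/(2π·0.0421²) = 1.95×10^-11 T.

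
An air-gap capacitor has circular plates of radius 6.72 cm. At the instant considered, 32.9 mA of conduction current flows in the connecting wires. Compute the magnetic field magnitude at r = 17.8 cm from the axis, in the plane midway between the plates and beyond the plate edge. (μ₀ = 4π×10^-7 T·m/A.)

No conduction current crosses the gap, so I_d there equals the 0.0329 A in the leads.
Outside the plates the loop encloses all of I_d, so B·2πr = μ₀ I_d and B = 3.70×10^-8 T.

3.70×10^-8 T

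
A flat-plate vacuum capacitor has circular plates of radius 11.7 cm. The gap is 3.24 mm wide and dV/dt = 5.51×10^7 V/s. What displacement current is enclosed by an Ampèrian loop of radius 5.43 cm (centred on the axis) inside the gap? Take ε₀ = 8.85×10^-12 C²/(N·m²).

I_d = C dV/dt with C = ε₀πR²/d = 1.175×10^-10 F, so I_d = (1.175×10^-10)(5.51×10^7) = 6.474×10^-3 A.
The field is uniform, so I_d,enc = I_d (r/R)² = (6.474×10^-3)(5.43/11.7)² = 1.39×10^-3 A.

1.39×10^-3 A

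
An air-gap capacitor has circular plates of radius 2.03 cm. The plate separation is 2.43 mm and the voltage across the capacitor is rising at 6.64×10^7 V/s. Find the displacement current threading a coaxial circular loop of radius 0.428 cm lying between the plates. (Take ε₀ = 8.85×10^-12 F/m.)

dE/dt = (dV/dt)/d = 2.733×10^10 V/(m·s); I_d = ε₀(πR²)(dE/dt) = (8.85×10^-12)(1.295×10^-3)(2.733×10^10) = 3.132×10^-4 A.
The field is uniform, so I_d,enc = I_d (r/R)² = (3.132×10^-4)(0.428/2.03)² = 1.39×10^-5 A.

1.39×10^-5 A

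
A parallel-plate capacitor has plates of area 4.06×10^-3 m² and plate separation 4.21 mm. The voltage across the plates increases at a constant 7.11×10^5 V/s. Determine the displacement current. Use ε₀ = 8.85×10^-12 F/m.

The displacement current equals the charging current C dV/dt. With C = ε₀A/d = (8.85×10^-12)(4.06×10^-3)/(4.21×10^-3) = 8.535×10^-12 F, I_d = (8.535×10^-12)(7.11×10^5) = 6.07×10^-6 A.

6.07×10^-6 A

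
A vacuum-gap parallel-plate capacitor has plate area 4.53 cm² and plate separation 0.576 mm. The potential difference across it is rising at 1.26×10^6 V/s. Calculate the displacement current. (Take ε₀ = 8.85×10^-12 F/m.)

8.77×10^-6 A

The displacement current equals the charging current C dV/dt. With C = ε₀A/d = (8.85×10^-12)(4.53×10^-4)/(5.76×10^-4) = 6.960×10^-12 F, I_d = (6.960×10^-12)(1.26×10^6) = 8.77×10^-6 A.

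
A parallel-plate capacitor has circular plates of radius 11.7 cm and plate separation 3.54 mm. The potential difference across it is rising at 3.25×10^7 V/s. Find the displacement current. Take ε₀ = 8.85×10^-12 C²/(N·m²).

The displacement current equals the charging current C dV/dt. With C = ε₀A/d = (8.85×10^-12)(0.04301)/(3.54×10^-3) = 1.075×10^-10 F, I_d = (1.075×10^-10)(3.25×10^7) = 3.49×10^-3 A.

3.49×10^-3 A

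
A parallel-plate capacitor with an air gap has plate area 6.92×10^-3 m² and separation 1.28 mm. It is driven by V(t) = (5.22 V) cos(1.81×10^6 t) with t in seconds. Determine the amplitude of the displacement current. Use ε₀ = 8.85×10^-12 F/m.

4.52×10^-4 A

C = ε₀A/d = (8.85×10^-12)(6.92×10^-3)/(1.28×10^-3) = 4.785×10^-11 F; ω = 1.81×10^6 rad/s.
I_d = C dV/dt, so |I_d|_max = C V₀ ω = (4.785×10^-11)(5.22)(1.81×10^6) = 4.52×10^-4 A.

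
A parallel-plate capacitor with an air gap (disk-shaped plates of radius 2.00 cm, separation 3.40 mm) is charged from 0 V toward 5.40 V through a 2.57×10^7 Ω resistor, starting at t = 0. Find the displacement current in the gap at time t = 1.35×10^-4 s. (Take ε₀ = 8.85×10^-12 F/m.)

C = ε₀A/d = (8.85×10^-12)(1.257×10^-3)/(3.40×10^-3) = 3.272×10^-12 F and τ = RC = 8.409×10^-5 s. I_d in the gap equals the RC charging current.
I_d(t) = (V₀/R) e^(−t/τ) = 2.101×10^-7 · e^(−1.605) = 4.22×10^-8 A.

4.22×10^-8 A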